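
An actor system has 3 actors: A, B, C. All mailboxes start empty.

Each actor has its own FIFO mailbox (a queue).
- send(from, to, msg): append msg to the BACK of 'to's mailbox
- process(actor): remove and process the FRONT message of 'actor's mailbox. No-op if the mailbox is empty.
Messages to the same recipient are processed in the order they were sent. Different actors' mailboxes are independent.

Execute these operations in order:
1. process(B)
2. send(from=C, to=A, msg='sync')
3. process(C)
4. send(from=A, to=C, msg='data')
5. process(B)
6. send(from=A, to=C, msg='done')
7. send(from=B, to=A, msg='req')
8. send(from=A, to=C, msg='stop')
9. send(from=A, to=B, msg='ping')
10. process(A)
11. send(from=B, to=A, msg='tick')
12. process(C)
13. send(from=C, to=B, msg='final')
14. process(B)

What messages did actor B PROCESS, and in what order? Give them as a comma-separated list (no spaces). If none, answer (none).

After 1 (process(B)): A:[] B:[] C:[]
After 2 (send(from=C, to=A, msg='sync')): A:[sync] B:[] C:[]
After 3 (process(C)): A:[sync] B:[] C:[]
After 4 (send(from=A, to=C, msg='data')): A:[sync] B:[] C:[data]
After 5 (process(B)): A:[sync] B:[] C:[data]
After 6 (send(from=A, to=C, msg='done')): A:[sync] B:[] C:[data,done]
After 7 (send(from=B, to=A, msg='req')): A:[sync,req] B:[] C:[data,done]
After 8 (send(from=A, to=C, msg='stop')): A:[sync,req] B:[] C:[data,done,stop]
After 9 (send(from=A, to=B, msg='ping')): A:[sync,req] B:[ping] C:[data,done,stop]
After 10 (process(A)): A:[req] B:[ping] C:[data,done,stop]
After 11 (send(from=B, to=A, msg='tick')): A:[req,tick] B:[ping] C:[data,done,stop]
After 12 (process(C)): A:[req,tick] B:[ping] C:[done,stop]
After 13 (send(from=C, to=B, msg='final')): A:[req,tick] B:[ping,final] C:[done,stop]
After 14 (process(B)): A:[req,tick] B:[final] C:[done,stop]

Answer: ping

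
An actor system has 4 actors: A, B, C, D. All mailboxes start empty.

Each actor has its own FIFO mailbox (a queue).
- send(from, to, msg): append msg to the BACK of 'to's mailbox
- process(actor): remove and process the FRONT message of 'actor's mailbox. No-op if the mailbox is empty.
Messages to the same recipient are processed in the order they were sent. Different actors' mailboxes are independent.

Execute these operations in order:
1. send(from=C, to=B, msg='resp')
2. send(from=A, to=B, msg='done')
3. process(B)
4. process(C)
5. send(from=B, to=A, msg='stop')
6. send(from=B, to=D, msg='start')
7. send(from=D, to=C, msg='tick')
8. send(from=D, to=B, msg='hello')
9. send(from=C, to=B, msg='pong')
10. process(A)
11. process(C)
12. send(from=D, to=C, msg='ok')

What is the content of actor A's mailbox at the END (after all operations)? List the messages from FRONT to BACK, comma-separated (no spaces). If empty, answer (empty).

After 1 (send(from=C, to=B, msg='resp')): A:[] B:[resp] C:[] D:[]
After 2 (send(from=A, to=B, msg='done')): A:[] B:[resp,done] C:[] D:[]
After 3 (process(B)): A:[] B:[done] C:[] D:[]
After 4 (process(C)): A:[] B:[done] C:[] D:[]
After 5 (send(from=B, to=A, msg='stop')): A:[stop] B:[done] C:[] D:[]
After 6 (send(from=B, to=D, msg='start')): A:[stop] B:[done] C:[] D:[start]
After 7 (send(from=D, to=C, msg='tick')): A:[stop] B:[done] C:[tick] D:[start]
After 8 (send(from=D, to=B, msg='hello')): A:[stop] B:[done,hello] C:[tick] D:[start]
After 9 (send(from=C, to=B, msg='pong')): A:[stop] B:[done,hello,pong] C:[tick] D:[start]
After 10 (process(A)): A:[] B:[done,hello,pong] C:[tick] D:[start]
After 11 (process(C)): A:[] B:[done,hello,pong] C:[] D:[start]
After 12 (send(from=D, to=C, msg='ok')): A:[] B:[done,hello,pong] C:[ok] D:[start]

Answer: (empty)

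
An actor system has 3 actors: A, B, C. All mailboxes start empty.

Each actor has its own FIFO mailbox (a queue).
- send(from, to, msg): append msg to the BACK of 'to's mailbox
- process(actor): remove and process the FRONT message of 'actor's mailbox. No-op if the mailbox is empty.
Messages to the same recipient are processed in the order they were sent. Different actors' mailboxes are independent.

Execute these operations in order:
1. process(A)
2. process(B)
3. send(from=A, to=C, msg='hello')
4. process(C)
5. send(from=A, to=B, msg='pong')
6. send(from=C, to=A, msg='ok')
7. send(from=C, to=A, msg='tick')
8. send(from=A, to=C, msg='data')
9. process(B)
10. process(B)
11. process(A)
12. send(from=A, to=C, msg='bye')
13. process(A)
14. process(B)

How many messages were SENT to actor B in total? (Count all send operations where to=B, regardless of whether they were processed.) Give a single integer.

After 1 (process(A)): A:[] B:[] C:[]
After 2 (process(B)): A:[] B:[] C:[]
After 3 (send(from=A, to=C, msg='hello')): A:[] B:[] C:[hello]
After 4 (process(C)): A:[] B:[] C:[]
After 5 (send(from=A, to=B, msg='pong')): A:[] B:[pong] C:[]
After 6 (send(from=C, to=A, msg='ok')): A:[ok] B:[pong] C:[]
After 7 (send(from=C, to=A, msg='tick')): A:[ok,tick] B:[pong] C:[]
After 8 (send(from=A, to=C, msg='data')): A:[ok,tick] B:[pong] C:[data]
After 9 (process(B)): A:[ok,tick] B:[] C:[data]
After 10 (process(B)): A:[ok,tick] B:[] C:[data]
After 11 (process(A)): A:[tick] B:[] C:[data]
After 12 (send(from=A, to=C, msg='bye')): A:[tick] B:[] C:[data,bye]
After 13 (process(A)): A:[] B:[] C:[data,bye]
After 14 (process(B)): A:[] B:[] C:[data,bye]

Answer: 1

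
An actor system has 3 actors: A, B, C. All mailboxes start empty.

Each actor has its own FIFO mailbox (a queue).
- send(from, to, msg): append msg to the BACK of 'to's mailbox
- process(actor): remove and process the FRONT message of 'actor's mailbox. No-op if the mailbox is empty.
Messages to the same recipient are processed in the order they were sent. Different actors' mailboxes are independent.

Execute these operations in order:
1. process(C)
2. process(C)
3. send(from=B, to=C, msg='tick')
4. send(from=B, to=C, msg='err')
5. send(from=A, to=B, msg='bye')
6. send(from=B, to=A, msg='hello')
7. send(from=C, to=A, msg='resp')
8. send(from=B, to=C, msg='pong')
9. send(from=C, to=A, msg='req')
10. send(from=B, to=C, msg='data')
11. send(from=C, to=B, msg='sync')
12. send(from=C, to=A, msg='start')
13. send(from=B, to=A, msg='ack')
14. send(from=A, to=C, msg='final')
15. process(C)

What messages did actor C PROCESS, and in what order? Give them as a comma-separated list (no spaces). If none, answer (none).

After 1 (process(C)): A:[] B:[] C:[]
After 2 (process(C)): A:[] B:[] C:[]
After 3 (send(from=B, to=C, msg='tick')): A:[] B:[] C:[tick]
After 4 (send(from=B, to=C, msg='err')): A:[] B:[] C:[tick,err]
After 5 (send(from=A, to=B, msg='bye')): A:[] B:[bye] C:[tick,err]
After 6 (send(from=B, to=A, msg='hello')): A:[hello] B:[bye] C:[tick,err]
After 7 (send(from=C, to=A, msg='resp')): A:[hello,resp] B:[bye] C:[tick,err]
After 8 (send(from=B, to=C, msg='pong')): A:[hello,resp] B:[bye] C:[tick,err,pong]
After 9 (send(from=C, to=A, msg='req')): A:[hello,resp,req] B:[bye] C:[tick,err,pong]
After 10 (send(from=B, to=C, msg='data')): A:[hello,resp,req] B:[bye] C:[tick,err,pong,data]
After 11 (send(from=C, to=B, msg='sync')): A:[hello,resp,req] B:[bye,sync] C:[tick,err,pong,data]
After 12 (send(from=C, to=A, msg='start')): A:[hello,resp,req,start] B:[bye,sync] C:[tick,err,pong,data]
After 13 (send(from=B, to=A, msg='ack')): A:[hello,resp,req,start,ack] B:[bye,sync] C:[tick,err,pong,data]
After 14 (send(from=A, to=C, msg='final')): A:[hello,resp,req,start,ack] B:[bye,sync] C:[tick,err,pong,data,final]
After 15 (process(C)): A:[hello,resp,req,start,ack] B:[bye,sync] C:[err,pong,data,final]

Answer: tick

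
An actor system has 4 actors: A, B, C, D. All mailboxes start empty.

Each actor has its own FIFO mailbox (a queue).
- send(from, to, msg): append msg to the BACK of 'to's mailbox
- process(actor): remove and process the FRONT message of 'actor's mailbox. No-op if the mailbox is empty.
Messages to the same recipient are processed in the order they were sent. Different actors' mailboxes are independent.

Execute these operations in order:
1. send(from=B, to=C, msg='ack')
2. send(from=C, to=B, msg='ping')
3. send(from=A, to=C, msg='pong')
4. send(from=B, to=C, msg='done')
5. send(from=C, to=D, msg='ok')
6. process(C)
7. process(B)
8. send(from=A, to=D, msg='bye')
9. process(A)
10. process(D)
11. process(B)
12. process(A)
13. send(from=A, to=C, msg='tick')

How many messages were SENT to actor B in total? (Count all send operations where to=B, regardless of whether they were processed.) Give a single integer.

After 1 (send(from=B, to=C, msg='ack')): A:[] B:[] C:[ack] D:[]
After 2 (send(from=C, to=B, msg='ping')): A:[] B:[ping] C:[ack] D:[]
After 3 (send(from=A, to=C, msg='pong')): A:[] B:[ping] C:[ack,pong] D:[]
After 4 (send(from=B, to=C, msg='done')): A:[] B:[ping] C:[ack,pong,done] D:[]
After 5 (send(from=C, to=D, msg='ok')): A:[] B:[ping] C:[ack,pong,done] D:[ok]
After 6 (process(C)): A:[] B:[ping] C:[pong,done] D:[ok]
After 7 (process(B)): A:[] B:[] C:[pong,done] D:[ok]
After 8 (send(from=A, to=D, msg='bye')): A:[] B:[] C:[pong,done] D:[ok,bye]
After 9 (process(A)): A:[] B:[] C:[pong,done] D:[ok,bye]
After 10 (process(D)): A:[] B:[] C:[pong,done] D:[bye]
After 11 (process(B)): A:[] B:[] C:[pong,done] D:[bye]
After 12 (process(A)): A:[] B:[] C:[pong,done] D:[bye]
After 13 (send(from=A, to=C, msg='tick')): A:[] B:[] C:[pong,done,tick] D:[bye]

Answer: 1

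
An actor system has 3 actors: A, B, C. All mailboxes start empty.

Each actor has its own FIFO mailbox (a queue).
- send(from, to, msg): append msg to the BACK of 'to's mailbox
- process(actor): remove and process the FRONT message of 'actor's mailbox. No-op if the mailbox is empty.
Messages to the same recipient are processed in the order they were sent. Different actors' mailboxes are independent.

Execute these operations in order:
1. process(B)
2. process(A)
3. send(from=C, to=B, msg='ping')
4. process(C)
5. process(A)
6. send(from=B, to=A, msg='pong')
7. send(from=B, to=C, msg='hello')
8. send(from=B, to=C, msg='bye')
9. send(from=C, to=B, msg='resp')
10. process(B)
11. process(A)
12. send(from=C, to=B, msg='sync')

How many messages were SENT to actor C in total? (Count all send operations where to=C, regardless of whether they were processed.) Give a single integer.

After 1 (process(B)): A:[] B:[] C:[]
After 2 (process(A)): A:[] B:[] C:[]
After 3 (send(from=C, to=B, msg='ping')): A:[] B:[ping] C:[]
After 4 (process(C)): A:[] B:[ping] C:[]
After 5 (process(A)): A:[] B:[ping] C:[]
After 6 (send(from=B, to=A, msg='pong')): A:[pong] B:[ping] C:[]
After 7 (send(from=B, to=C, msg='hello')): A:[pong] B:[ping] C:[hello]
After 8 (send(from=B, to=C, msg='bye')): A:[pong] B:[ping] C:[hello,bye]
After 9 (send(from=C, to=B, msg='resp')): A:[pong] B:[ping,resp] C:[hello,bye]
After 10 (process(B)): A:[pong] B:[resp] C:[hello,bye]
After 11 (process(A)): A:[] B:[resp] C:[hello,bye]
After 12 (send(from=C, to=B, msg='sync')): A:[] B:[resp,sync] C:[hello,bye]

Answer: 2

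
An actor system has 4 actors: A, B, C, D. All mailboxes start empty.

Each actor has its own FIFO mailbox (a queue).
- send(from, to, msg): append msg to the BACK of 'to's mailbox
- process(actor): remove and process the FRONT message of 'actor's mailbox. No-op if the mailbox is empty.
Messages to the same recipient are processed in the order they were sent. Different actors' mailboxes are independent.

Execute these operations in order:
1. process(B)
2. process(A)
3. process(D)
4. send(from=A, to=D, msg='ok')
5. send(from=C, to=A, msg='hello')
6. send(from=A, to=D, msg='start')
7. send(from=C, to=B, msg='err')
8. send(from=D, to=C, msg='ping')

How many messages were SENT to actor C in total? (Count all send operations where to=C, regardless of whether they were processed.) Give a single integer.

Answer: 1

Derivation:
After 1 (process(B)): A:[] B:[] C:[] D:[]
After 2 (process(A)): A:[] B:[] C:[] D:[]
After 3 (process(D)): A:[] B:[] C:[] D:[]
After 4 (send(from=A, to=D, msg='ok')): A:[] B:[] C:[] D:[ok]
After 5 (send(from=C, to=A, msg='hello')): A:[hello] B:[] C:[] D:[ok]
After 6 (send(from=A, to=D, msg='start')): A:[hello] B:[] C:[] D:[ok,start]
After 7 (send(from=C, to=B, msg='err')): A:[hello] B:[err] C:[] D:[ok,start]
After 8 (send(from=D, to=C, msg='ping')): A:[hello] B:[err] C:[ping] D:[ok,start]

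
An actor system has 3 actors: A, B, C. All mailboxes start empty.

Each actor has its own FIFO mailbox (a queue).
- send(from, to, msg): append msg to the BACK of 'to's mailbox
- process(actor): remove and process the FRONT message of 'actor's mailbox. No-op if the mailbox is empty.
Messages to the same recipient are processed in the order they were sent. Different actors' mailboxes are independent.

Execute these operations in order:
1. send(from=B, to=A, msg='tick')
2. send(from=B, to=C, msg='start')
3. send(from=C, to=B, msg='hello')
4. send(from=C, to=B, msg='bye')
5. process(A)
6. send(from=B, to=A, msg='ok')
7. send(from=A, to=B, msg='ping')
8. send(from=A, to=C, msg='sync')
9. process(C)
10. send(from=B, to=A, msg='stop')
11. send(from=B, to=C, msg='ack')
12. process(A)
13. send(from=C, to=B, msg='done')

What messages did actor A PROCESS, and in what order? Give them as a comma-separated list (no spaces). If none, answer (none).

Answer: tick,ok

Derivation:
After 1 (send(from=B, to=A, msg='tick')): A:[tick] B:[] C:[]
After 2 (send(from=B, to=C, msg='start')): A:[tick] B:[] C:[start]
After 3 (send(from=C, to=B, msg='hello')): A:[tick] B:[hello] C:[start]
After 4 (send(from=C, to=B, msg='bye')): A:[tick] B:[hello,bye] C:[start]
After 5 (process(A)): A:[] B:[hello,bye] C:[start]
After 6 (send(from=B, to=A, msg='ok')): A:[ok] B:[hello,bye] C:[start]
After 7 (send(from=A, to=B, msg='ping')): A:[ok] B:[hello,bye,ping] C:[start]
After 8 (send(from=A, to=C, msg='sync')): A:[ok] B:[hello,bye,ping] C:[start,sync]
After 9 (process(C)): A:[ok] B:[hello,bye,ping] C:[sync]
After 10 (send(from=B, to=A, msg='stop')): A:[ok,stop] B:[hello,bye,ping] C:[sync]
After 11 (send(from=B, to=C, msg='ack')): A:[ok,stop] B:[hello,bye,ping] C:[sync,ack]
After 12 (process(A)): A:[stop] B:[hello,bye,ping] C:[sync,ack]
After 13 (send(from=C, to=B, msg='done')): A:[stop] B:[hello,bye,ping,done] C:[sync,ack]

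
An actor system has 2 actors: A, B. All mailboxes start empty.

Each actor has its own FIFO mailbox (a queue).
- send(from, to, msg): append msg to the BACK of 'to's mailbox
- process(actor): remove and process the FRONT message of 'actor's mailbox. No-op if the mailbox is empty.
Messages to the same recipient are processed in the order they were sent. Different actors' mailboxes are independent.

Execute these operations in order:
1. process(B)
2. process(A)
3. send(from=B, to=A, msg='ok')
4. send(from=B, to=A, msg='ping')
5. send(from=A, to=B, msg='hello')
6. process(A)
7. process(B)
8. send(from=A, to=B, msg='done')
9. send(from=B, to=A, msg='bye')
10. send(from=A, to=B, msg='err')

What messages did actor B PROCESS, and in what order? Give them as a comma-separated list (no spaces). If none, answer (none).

Answer: hello

Derivation:
After 1 (process(B)): A:[] B:[]
After 2 (process(A)): A:[] B:[]
After 3 (send(from=B, to=A, msg='ok')): A:[ok] B:[]
After 4 (send(from=B, to=A, msg='ping')): A:[ok,ping] B:[]
After 5 (send(from=A, to=B, msg='hello')): A:[ok,ping] B:[hello]
After 6 (process(A)): A:[ping] B:[hello]
After 7 (process(B)): A:[ping] B:[]
After 8 (send(from=A, to=B, msg='done')): A:[ping] B:[done]
After 9 (send(from=B, to=A, msg='bye')): A:[ping,bye] B:[done]
After 10 (send(from=A, to=B, msg='err')): A:[ping,bye] B:[done,err]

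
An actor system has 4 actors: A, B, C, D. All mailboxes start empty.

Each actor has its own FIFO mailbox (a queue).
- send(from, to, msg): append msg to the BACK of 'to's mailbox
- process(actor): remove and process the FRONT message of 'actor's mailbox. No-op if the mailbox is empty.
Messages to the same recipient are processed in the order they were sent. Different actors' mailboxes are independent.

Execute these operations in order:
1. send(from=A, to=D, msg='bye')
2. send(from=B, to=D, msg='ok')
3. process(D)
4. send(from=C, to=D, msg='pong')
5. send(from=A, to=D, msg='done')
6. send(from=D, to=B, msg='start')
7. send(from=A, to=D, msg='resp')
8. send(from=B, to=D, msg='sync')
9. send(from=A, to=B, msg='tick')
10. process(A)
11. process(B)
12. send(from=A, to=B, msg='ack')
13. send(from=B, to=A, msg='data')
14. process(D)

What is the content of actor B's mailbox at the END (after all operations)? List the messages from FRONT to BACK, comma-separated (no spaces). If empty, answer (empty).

After 1 (send(from=A, to=D, msg='bye')): A:[] B:[] C:[] D:[bye]
After 2 (send(from=B, to=D, msg='ok')): A:[] B:[] C:[] D:[bye,ok]
After 3 (process(D)): A:[] B:[] C:[] D:[ok]
After 4 (send(from=C, to=D, msg='pong')): A:[] B:[] C:[] D:[ok,pong]
After 5 (send(from=A, to=D, msg='done')): A:[] B:[] C:[] D:[ok,pong,done]
After 6 (send(from=D, to=B, msg='start')): A:[] B:[start] C:[] D:[ok,pong,done]
After 7 (send(from=A, to=D, msg='resp')): A:[] B:[start] C:[] D:[ok,pong,done,resp]
After 8 (send(from=B, to=D, msg='sync')): A:[] B:[start] C:[] D:[ok,pong,done,resp,sync]
After 9 (send(from=A, to=B, msg='tick')): A:[] B:[start,tick] C:[] D:[ok,pong,done,resp,sync]
After 10 (process(A)): A:[] B:[start,tick] C:[] D:[ok,pong,done,resp,sync]
After 11 (process(B)): A:[] B:[tick] C:[] D:[ok,pong,done,resp,sync]
After 12 (send(from=A, to=B, msg='ack')): A:[] B:[tick,ack] C:[] D:[ok,pong,done,resp,sync]
After 13 (send(from=B, to=A, msg='data')): A:[data] B:[tick,ack] C:[] D:[ok,pong,done,resp,sync]
After 14 (process(D)): A:[data] B:[tick,ack] C:[] D:[pong,done,resp,sync]

Answer: tick,ack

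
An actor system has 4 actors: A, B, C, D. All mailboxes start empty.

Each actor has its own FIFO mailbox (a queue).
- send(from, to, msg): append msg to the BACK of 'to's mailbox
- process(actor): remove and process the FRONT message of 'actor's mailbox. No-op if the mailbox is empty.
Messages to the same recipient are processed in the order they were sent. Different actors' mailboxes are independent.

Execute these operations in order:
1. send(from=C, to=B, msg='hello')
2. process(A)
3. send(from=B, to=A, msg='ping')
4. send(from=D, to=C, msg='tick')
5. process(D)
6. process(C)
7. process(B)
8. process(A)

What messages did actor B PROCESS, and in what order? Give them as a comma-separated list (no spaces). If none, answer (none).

After 1 (send(from=C, to=B, msg='hello')): A:[] B:[hello] C:[] D:[]
After 2 (process(A)): A:[] B:[hello] C:[] D:[]
After 3 (send(from=B, to=A, msg='ping')): A:[ping] B:[hello] C:[] D:[]
After 4 (send(from=D, to=C, msg='tick')): A:[ping] B:[hello] C:[tick] D:[]
After 5 (process(D)): A:[ping] B:[hello] C:[tick] D:[]
After 6 (process(C)): A:[ping] B:[hello] C:[] D:[]
After 7 (process(B)): A:[ping] B:[] C:[] D:[]
After 8 (process(A)): A:[] B:[] C:[] D:[]

Answer: hello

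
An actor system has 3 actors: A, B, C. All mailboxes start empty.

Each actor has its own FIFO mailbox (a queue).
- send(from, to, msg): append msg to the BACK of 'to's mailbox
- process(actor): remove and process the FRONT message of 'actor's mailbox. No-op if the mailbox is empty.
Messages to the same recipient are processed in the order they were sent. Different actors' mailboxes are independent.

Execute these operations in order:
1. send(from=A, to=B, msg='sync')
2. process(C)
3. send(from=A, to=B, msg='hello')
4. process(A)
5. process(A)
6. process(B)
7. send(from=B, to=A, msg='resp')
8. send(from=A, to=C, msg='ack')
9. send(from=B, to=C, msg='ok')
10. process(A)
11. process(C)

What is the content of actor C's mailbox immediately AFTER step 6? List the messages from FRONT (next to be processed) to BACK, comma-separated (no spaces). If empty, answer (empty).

After 1 (send(from=A, to=B, msg='sync')): A:[] B:[sync] C:[]
After 2 (process(C)): A:[] B:[sync] C:[]
After 3 (send(from=A, to=B, msg='hello')): A:[] B:[sync,hello] C:[]
After 4 (process(A)): A:[] B:[sync,hello] C:[]
After 5 (process(A)): A:[] B:[sync,hello] C:[]
After 6 (process(B)): A:[] B:[hello] C:[]

(empty)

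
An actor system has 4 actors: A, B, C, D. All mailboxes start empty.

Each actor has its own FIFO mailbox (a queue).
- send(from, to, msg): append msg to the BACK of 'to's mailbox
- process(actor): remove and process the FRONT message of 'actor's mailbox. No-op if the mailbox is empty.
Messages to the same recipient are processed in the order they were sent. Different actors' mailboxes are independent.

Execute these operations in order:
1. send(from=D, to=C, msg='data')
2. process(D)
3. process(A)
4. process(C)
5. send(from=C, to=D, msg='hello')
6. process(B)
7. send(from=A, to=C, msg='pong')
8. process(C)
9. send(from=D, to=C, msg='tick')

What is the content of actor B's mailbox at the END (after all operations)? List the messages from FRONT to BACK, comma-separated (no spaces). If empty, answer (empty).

After 1 (send(from=D, to=C, msg='data')): A:[] B:[] C:[data] D:[]
After 2 (process(D)): A:[] B:[] C:[data] D:[]
After 3 (process(A)): A:[] B:[] C:[data] D:[]
After 4 (process(C)): A:[] B:[] C:[] D:[]
After 5 (send(from=C, to=D, msg='hello')): A:[] B:[] C:[] D:[hello]
After 6 (process(B)): A:[] B:[] C:[] D:[hello]
After 7 (send(from=A, to=C, msg='pong')): A:[] B:[] C:[pong] D:[hello]
After 8 (process(C)): A:[] B:[] C:[] D:[hello]
After 9 (send(from=D, to=C, msg='tick')): A:[] B:[] C:[tick] D:[hello]

Answer: (empty)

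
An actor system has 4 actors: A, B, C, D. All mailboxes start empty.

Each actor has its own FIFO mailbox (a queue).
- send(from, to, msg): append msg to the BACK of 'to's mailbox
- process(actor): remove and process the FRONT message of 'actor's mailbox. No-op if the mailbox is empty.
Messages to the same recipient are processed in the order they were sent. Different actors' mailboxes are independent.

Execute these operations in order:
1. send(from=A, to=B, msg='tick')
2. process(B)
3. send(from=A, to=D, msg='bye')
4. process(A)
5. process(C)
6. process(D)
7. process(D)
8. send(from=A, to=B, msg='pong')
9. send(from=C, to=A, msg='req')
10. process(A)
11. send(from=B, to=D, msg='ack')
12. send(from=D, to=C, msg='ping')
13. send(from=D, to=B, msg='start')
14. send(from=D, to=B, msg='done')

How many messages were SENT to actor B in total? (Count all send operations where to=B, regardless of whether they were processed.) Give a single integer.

After 1 (send(from=A, to=B, msg='tick')): A:[] B:[tick] C:[] D:[]
After 2 (process(B)): A:[] B:[] C:[] D:[]
After 3 (send(from=A, to=D, msg='bye')): A:[] B:[] C:[] D:[bye]
After 4 (process(A)): A:[] B:[] C:[] D:[bye]
After 5 (process(C)): A:[] B:[] C:[] D:[bye]
After 6 (process(D)): A:[] B:[] C:[] D:[]
After 7 (process(D)): A:[] B:[] C:[] D:[]
After 8 (send(from=A, to=B, msg='pong')): A:[] B:[pong] C:[] D:[]
After 9 (send(from=C, to=A, msg='req')): A:[req] B:[pong] C:[] D:[]
After 10 (process(A)): A:[] B:[pong] C:[] D:[]
After 11 (send(from=B, to=D, msg='ack')): A:[] B:[pong] C:[] D:[ack]
After 12 (send(from=D, to=C, msg='ping')): A:[] B:[pong] C:[ping] D:[ack]
After 13 (send(from=D, to=B, msg='start')): A:[] B:[pong,start] C:[ping] D:[ack]
After 14 (send(from=D, to=B, msg='done')): A:[] B:[pong,start,done] C:[ping] D:[ack]

Answer: 4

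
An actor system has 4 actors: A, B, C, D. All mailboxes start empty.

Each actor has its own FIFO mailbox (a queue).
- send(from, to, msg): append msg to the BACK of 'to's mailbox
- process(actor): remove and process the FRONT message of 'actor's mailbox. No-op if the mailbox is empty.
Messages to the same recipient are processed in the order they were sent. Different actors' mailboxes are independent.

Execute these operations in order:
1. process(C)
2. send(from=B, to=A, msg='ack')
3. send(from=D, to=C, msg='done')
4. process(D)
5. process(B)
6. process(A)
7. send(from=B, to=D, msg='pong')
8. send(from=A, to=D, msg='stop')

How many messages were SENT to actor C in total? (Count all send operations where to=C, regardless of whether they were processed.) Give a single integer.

Answer: 1

Derivation:
After 1 (process(C)): A:[] B:[] C:[] D:[]
After 2 (send(from=B, to=A, msg='ack')): A:[ack] B:[] C:[] D:[]
After 3 (send(from=D, to=C, msg='done')): A:[ack] B:[] C:[done] D:[]
After 4 (process(D)): A:[ack] B:[] C:[done] D:[]
After 5 (process(B)): A:[ack] B:[] C:[done] D:[]
After 6 (process(A)): A:[] B:[] C:[done] D:[]
After 7 (send(from=B, to=D, msg='pong')): A:[] B:[] C:[done] D:[pong]
After 8 (send(from=A, to=D, msg='stop')): A:[] B:[] C:[done] D:[pong,stop]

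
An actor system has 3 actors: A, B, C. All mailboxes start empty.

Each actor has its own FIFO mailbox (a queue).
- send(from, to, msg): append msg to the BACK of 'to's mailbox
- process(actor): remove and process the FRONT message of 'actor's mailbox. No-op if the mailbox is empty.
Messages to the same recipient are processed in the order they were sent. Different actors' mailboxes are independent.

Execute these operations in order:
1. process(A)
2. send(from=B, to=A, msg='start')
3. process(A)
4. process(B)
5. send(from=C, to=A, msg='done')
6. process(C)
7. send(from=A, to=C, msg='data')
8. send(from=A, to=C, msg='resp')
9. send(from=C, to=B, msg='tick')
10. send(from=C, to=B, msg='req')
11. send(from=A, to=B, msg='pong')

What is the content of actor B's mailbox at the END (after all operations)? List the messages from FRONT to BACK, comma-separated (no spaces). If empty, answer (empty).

After 1 (process(A)): A:[] B:[] C:[]
After 2 (send(from=B, to=A, msg='start')): A:[start] B:[] C:[]
After 3 (process(A)): A:[] B:[] C:[]
After 4 (process(B)): A:[] B:[] C:[]
After 5 (send(from=C, to=A, msg='done')): A:[done] B:[] C:[]
After 6 (process(C)): A:[done] B:[] C:[]
After 7 (send(from=A, to=C, msg='data')): A:[done] B:[] C:[data]
After 8 (send(from=A, to=C, msg='resp')): A:[done] B:[] C:[data,resp]
After 9 (send(from=C, to=B, msg='tick')): A:[done] B:[tick] C:[data,resp]
After 10 (send(from=C, to=B, msg='req')): A:[done] B:[tick,req] C:[data,resp]
After 11 (send(from=A, to=B, msg='pong')): A:[done] B:[tick,req,pong] C:[data,resp]

Answer: tick,req,pong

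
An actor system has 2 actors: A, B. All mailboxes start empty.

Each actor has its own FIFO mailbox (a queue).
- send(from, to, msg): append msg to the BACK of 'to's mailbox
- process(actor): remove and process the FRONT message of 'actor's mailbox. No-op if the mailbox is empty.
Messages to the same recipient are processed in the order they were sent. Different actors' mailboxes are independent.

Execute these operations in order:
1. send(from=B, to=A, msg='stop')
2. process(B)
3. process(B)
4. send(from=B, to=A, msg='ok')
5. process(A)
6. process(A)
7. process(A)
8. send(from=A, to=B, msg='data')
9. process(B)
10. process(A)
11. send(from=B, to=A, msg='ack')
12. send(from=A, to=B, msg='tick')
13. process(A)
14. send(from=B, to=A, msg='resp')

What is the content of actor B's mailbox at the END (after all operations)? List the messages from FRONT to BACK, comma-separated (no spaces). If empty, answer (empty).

After 1 (send(from=B, to=A, msg='stop')): A:[stop] B:[]
After 2 (process(B)): A:[stop] B:[]
After 3 (process(B)): A:[stop] B:[]
After 4 (send(from=B, to=A, msg='ok')): A:[stop,ok] B:[]
After 5 (process(A)): A:[ok] B:[]
After 6 (process(A)): A:[] B:[]
After 7 (process(A)): A:[] B:[]
After 8 (send(from=A, to=B, msg='data')): A:[] B:[data]
After 9 (process(B)): A:[] B:[]
After 10 (process(A)): A:[] B:[]
After 11 (send(from=B, to=A, msg='ack')): A:[ack] B:[]
After 12 (send(from=A, to=B, msg='tick')): A:[ack] B:[tick]
After 13 (process(A)): A:[] B:[tick]
After 14 (send(from=B, to=A, msg='resp')): A:[resp] B:[tick]

Answer: tick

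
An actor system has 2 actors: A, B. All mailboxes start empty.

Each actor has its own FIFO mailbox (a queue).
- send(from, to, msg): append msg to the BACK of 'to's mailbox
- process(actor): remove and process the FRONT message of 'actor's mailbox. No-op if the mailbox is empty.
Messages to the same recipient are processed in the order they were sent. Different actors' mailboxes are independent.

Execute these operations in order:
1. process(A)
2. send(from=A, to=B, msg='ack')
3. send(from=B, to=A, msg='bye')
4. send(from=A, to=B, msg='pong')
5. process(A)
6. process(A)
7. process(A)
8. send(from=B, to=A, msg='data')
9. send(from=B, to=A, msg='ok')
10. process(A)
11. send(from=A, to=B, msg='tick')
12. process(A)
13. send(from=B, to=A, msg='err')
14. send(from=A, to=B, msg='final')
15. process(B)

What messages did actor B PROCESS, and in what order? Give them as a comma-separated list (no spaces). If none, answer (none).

After 1 (process(A)): A:[] B:[]
After 2 (send(from=A, to=B, msg='ack')): A:[] B:[ack]
After 3 (send(from=B, to=A, msg='bye')): A:[bye] B:[ack]
After 4 (send(from=A, to=B, msg='pong')): A:[bye] B:[ack,pong]
After 5 (process(A)): A:[] B:[ack,pong]
After 6 (process(A)): A:[] B:[ack,pong]
After 7 (process(A)): A:[] B:[ack,pong]
After 8 (send(from=B, to=A, msg='data')): A:[data] B:[ack,pong]
After 9 (send(from=B, to=A, msg='ok')): A:[data,ok] B:[ack,pong]
After 10 (process(A)): A:[ok] B:[ack,pong]
After 11 (send(from=A, to=B, msg='tick')): A:[ok] B:[ack,pong,tick]
After 12 (process(A)): A:[] B:[ack,pong,tick]
After 13 (send(from=B, to=A, msg='err')): A:[err] B:[ack,pong,tick]
After 14 (send(from=A, to=B, msg='final')): A:[err] B:[ack,pong,tick,final]
After 15 (process(B)): A:[err] B:[pong,tick,final]

Answer: ack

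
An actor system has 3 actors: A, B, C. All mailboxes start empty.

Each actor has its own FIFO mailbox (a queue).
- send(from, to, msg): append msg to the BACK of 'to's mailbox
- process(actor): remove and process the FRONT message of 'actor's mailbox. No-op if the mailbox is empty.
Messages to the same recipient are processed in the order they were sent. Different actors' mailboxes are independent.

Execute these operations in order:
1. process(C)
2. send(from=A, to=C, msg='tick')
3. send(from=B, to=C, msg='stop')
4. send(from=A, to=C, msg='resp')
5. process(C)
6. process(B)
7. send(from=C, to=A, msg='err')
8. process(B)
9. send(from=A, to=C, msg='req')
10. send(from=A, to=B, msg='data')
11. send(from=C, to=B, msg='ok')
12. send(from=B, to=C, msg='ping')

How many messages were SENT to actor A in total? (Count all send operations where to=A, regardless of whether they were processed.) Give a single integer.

Answer: 1

Derivation:
After 1 (process(C)): A:[] B:[] C:[]
After 2 (send(from=A, to=C, msg='tick')): A:[] B:[] C:[tick]
After 3 (send(from=B, to=C, msg='stop')): A:[] B:[] C:[tick,stop]
After 4 (send(from=A, to=C, msg='resp')): A:[] B:[] C:[tick,stop,resp]
After 5 (process(C)): A:[] B:[] C:[stop,resp]
After 6 (process(B)): A:[] B:[] C:[stop,resp]
After 7 (send(from=C, to=A, msg='err')): A:[err] B:[] C:[stop,resp]
After 8 (process(B)): A:[err] B:[] C:[stop,resp]
After 9 (send(from=A, to=C, msg='req')): A:[err] B:[] C:[stop,resp,req]
After 10 (send(from=A, to=B, msg='data')): A:[err] B:[data] C:[stop,resp,req]
After 11 (send(from=C, to=B, msg='ok')): A:[err] B:[data,ok] C:[stop,resp,req]
After 12 (send(from=B, to=C, msg='ping')): A:[err] B:[data,ok] C:[stop,resp,req,ping]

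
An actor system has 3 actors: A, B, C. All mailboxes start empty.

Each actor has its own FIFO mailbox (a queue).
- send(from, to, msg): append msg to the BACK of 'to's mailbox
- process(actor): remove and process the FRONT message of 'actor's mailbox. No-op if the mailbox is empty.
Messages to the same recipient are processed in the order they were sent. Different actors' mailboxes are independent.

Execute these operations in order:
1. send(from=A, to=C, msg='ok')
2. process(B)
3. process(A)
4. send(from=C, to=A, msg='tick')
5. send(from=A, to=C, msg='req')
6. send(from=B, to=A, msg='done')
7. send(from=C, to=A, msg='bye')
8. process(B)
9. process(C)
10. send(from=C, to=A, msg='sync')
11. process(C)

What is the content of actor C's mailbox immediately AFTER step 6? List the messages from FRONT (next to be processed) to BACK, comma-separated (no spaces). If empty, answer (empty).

After 1 (send(from=A, to=C, msg='ok')): A:[] B:[] C:[ok]
After 2 (process(B)): A:[] B:[] C:[ok]
After 3 (process(A)): A:[] B:[] C:[ok]
After 4 (send(from=C, to=A, msg='tick')): A:[tick] B:[] C:[ok]
After 5 (send(from=A, to=C, msg='req')): A:[tick] B:[] C:[ok,req]
After 6 (send(from=B, to=A, msg='done')): A:[tick,done] B:[] C:[ok,req]

ok,req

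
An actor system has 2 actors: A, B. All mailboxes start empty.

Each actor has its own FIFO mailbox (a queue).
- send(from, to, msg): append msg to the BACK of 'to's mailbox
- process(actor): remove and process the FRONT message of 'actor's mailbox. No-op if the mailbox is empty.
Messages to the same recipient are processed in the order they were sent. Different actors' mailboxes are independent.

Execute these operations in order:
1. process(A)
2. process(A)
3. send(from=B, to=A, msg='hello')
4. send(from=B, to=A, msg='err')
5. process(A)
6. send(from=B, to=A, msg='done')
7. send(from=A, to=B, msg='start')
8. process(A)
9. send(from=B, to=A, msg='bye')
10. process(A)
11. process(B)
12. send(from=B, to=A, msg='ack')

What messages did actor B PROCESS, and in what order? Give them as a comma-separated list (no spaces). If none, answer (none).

Answer: start

Derivation:
After 1 (process(A)): A:[] B:[]
After 2 (process(A)): A:[] B:[]
After 3 (send(from=B, to=A, msg='hello')): A:[hello] B:[]
After 4 (send(from=B, to=A, msg='err')): A:[hello,err] B:[]
After 5 (process(A)): A:[err] B:[]
After 6 (send(from=B, to=A, msg='done')): A:[err,done] B:[]
After 7 (send(from=A, to=B, msg='start')): A:[err,done] B:[start]
After 8 (process(A)): A:[done] B:[start]
After 9 (send(from=B, to=A, msg='bye')): A:[done,bye] B:[start]
After 10 (process(A)): A:[bye] B:[start]
After 11 (process(B)): A:[bye] B:[]
After 12 (send(from=B, to=A, msg='ack')): A:[bye,ack] B:[]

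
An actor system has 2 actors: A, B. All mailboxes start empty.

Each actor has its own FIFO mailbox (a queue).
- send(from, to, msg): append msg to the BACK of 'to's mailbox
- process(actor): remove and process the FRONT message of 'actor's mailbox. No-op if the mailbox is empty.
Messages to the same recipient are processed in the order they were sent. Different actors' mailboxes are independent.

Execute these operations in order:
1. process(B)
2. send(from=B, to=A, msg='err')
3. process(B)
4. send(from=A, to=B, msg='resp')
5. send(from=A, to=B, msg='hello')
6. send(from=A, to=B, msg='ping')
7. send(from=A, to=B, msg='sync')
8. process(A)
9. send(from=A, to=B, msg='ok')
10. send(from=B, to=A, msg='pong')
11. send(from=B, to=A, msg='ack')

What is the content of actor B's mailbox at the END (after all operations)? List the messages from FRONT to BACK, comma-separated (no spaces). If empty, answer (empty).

After 1 (process(B)): A:[] B:[]
After 2 (send(from=B, to=A, msg='err')): A:[err] B:[]
After 3 (process(B)): A:[err] B:[]
After 4 (send(from=A, to=B, msg='resp')): A:[err] B:[resp]
After 5 (send(from=A, to=B, msg='hello')): A:[err] B:[resp,hello]
After 6 (send(from=A, to=B, msg='ping')): A:[err] B:[resp,hello,ping]
After 7 (send(from=A, to=B, msg='sync')): A:[err] B:[resp,hello,ping,sync]
After 8 (process(A)): A:[] B:[resp,hello,ping,sync]
After 9 (send(from=A, to=B, msg='ok')): A:[] B:[resp,hello,ping,sync,ok]
After 10 (send(from=B, to=A, msg='pong')): A:[pong] B:[resp,hello,ping,sync,ok]
After 11 (send(from=B, to=A, msg='ack')): A:[pong,ack] B:[resp,hello,ping,sync,ok]

Answer: resp,hello,ping,sync,ok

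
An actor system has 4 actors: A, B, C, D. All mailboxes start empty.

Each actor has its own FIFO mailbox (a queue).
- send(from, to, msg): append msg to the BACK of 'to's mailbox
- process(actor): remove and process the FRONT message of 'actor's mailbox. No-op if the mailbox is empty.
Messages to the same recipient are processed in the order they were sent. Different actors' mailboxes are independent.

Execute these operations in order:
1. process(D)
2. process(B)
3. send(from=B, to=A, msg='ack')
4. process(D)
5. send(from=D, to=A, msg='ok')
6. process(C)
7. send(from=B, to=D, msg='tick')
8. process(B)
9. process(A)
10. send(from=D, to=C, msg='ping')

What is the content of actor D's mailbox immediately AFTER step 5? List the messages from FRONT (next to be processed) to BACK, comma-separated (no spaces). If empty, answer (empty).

After 1 (process(D)): A:[] B:[] C:[] D:[]
After 2 (process(B)): A:[] B:[] C:[] D:[]
After 3 (send(from=B, to=A, msg='ack')): A:[ack] B:[] C:[] D:[]
After 4 (process(D)): A:[ack] B:[] C:[] D:[]
After 5 (send(from=D, to=A, msg='ok')): A:[ack,ok] B:[] C:[] D:[]

(empty)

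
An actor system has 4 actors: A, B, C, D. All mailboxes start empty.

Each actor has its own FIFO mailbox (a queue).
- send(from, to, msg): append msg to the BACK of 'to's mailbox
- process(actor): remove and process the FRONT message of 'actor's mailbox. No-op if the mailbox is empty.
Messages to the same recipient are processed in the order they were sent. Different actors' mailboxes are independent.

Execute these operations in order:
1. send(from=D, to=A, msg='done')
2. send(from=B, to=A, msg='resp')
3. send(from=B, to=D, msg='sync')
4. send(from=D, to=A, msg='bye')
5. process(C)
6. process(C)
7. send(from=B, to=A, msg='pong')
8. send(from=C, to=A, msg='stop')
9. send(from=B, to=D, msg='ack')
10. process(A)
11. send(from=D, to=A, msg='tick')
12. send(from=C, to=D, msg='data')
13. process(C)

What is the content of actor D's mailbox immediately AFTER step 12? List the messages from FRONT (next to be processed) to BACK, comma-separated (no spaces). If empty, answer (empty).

After 1 (send(from=D, to=A, msg='done')): A:[done] B:[] C:[] D:[]
After 2 (send(from=B, to=A, msg='resp')): A:[done,resp] B:[] C:[] D:[]
After 3 (send(from=B, to=D, msg='sync')): A:[done,resp] B:[] C:[] D:[sync]
After 4 (send(from=D, to=A, msg='bye')): A:[done,resp,bye] B:[] C:[] D:[sync]
After 5 (process(C)): A:[done,resp,bye] B:[] C:[] D:[sync]
After 6 (process(C)): A:[done,resp,bye] B:[] C:[] D:[sync]
After 7 (send(from=B, to=A, msg='pong')): A:[done,resp,bye,pong] B:[] C:[] D:[sync]
After 8 (send(from=C, to=A, msg='stop')): A:[done,resp,bye,pong,stop] B:[] C:[] D:[sync]
After 9 (send(from=B, to=D, msg='ack')): A:[done,resp,bye,pong,stop] B:[] C:[] D:[sync,ack]
After 10 (process(A)): A:[resp,bye,pong,stop] B:[] C:[] D:[sync,ack]
After 11 (send(from=D, to=A, msg='tick')): A:[resp,bye,pong,stop,tick] B:[] C:[] D:[sync,ack]
After 12 (send(from=C, to=D, msg='data')): A:[resp,bye,pong,stop,tick] B:[] C:[] D:[sync,ack,data]

sync,ack,data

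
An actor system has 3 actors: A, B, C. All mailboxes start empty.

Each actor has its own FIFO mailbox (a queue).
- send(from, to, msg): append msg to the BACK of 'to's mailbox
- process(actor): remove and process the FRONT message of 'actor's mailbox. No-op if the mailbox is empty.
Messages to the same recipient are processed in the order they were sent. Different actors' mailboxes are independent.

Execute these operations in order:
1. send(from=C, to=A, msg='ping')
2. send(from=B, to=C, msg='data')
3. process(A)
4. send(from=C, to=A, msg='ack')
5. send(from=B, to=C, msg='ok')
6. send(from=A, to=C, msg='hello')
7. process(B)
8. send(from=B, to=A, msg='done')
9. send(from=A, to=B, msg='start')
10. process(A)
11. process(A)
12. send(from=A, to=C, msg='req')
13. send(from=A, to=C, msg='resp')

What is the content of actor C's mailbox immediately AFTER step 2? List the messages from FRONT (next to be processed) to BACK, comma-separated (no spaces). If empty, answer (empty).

After 1 (send(from=C, to=A, msg='ping')): A:[ping] B:[] C:[]
After 2 (send(from=B, to=C, msg='data')): A:[ping] B:[] C:[data]

data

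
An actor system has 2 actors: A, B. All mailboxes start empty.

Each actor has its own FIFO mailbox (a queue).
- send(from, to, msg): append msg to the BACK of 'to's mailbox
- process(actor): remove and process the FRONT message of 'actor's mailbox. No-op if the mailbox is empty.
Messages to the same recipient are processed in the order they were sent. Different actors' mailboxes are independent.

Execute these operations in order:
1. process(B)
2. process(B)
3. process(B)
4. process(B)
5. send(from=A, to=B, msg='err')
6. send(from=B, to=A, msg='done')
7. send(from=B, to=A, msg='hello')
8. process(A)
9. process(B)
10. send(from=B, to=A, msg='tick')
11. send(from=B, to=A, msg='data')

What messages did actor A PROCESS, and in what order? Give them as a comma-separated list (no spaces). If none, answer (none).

After 1 (process(B)): A:[] B:[]
After 2 (process(B)): A:[] B:[]
After 3 (process(B)): A:[] B:[]
After 4 (process(B)): A:[] B:[]
After 5 (send(from=A, to=B, msg='err')): A:[] B:[err]
After 6 (send(from=B, to=A, msg='done')): A:[done] B:[err]
After 7 (send(from=B, to=A, msg='hello')): A:[done,hello] B:[err]
After 8 (process(A)): A:[hello] B:[err]
After 9 (process(B)): A:[hello] B:[]
After 10 (send(from=B, to=A, msg='tick')): A:[hello,tick] B:[]
After 11 (send(from=B, to=A, msg='data')): A:[hello,tick,data] B:[]

Answer: done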